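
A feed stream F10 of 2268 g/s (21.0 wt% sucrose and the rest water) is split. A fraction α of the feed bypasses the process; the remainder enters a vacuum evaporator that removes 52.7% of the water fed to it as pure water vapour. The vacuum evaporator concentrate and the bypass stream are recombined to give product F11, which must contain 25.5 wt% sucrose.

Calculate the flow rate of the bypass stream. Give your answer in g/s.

All 2268×0.210 = 476.28 g/s of sucrose reaches F11, so F11 = 476.28/0.255 = 1867.8 g/s and vapour = 400.24 g/s.
The evaporator receives (1−α)·2268 of feed at 0.790 water and removes 0.527 of that water:
0.527×0.790×(1−α)×2268 = 400.24
(1−α) = 400.24/944.24 = 0.4239;  α = 0.5761.
Bypass flow = 0.5761×2268 = 1306.7 g/s.

1307 g/s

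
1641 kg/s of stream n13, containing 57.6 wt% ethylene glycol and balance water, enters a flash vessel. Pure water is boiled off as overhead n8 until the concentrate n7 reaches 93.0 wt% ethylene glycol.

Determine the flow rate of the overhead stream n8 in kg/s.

ethylene glycol is conserved: 1641×0.576 = 945.22 kg/s all reports to the concentrate.
Concentrate = 945.22/(target fraction) = 1016.4 kg/s.
Overhead = 1641 − 1016.4 = 624.64 kg/s.

624.6 kg/s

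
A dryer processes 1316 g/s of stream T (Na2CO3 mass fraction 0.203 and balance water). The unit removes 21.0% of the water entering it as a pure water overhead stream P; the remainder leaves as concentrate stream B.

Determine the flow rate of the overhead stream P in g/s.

220.3 g/s

water entering = 1316×0.797 = 1048.9 g/s; overhead removed = 0.210×1048.9 = 220.26 g/s.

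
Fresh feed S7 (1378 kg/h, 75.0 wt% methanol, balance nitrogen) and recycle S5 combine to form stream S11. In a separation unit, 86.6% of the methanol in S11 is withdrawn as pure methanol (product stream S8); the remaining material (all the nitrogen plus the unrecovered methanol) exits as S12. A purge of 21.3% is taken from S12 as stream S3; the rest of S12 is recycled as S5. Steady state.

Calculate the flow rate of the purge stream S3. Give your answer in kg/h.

nitrogen enters only via S7 and leaves only via the purge: 1378×0.250 = 0.213×(nitrogen in S12), and the separation unit passes all nitrogen, so nitrogen in S11 = nitrogen in S12 = 1617.4 kg/h.
methanol in S11: m_A = 1378×0.750 + (1−0.213)·(1−0.866)·m_A, so m_A = 1033.5/0.8945 = 1155.3 kg/h.
S12 = (1−0.866)×1155.3 + 1617.4 = 1772.2 kg/h.
Purge S3 = 0.213×1772.2 = 377.48 kg/h.

377.5 kg/h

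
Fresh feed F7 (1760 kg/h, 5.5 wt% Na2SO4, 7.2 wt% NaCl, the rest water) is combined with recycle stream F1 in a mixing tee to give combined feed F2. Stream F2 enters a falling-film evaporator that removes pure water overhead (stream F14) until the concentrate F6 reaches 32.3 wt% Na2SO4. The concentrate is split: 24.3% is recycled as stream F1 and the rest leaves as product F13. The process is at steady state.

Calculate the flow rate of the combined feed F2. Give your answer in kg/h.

Overall Na2SO4 balance (none leaves overhead): Na2SO4 in fresh feed = Na2SO4 in product, i.e. 1760×0.055 = (1−0.243)·F6·0.323.
F6 = 96.8/(0.323×0.757) = 395.89 kg/h.
Recycle F1 = 0.243×395.89 = 96.202 kg/h.
Combined feed F2 = 1760 + 96.202 = 1856.2 kg/h.

1856 kg/h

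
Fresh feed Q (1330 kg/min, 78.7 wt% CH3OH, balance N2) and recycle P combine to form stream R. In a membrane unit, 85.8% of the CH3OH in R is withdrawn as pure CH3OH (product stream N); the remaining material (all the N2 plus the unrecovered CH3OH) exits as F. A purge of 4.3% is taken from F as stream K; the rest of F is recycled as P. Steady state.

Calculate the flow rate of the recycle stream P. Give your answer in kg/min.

N2 enters only via Q and leaves only via the purge: 1330×0.213 = 0.043×(N2 in F), and the membrane unit passes all N2, so N2 in R = N2 in F = 6588.1 kg/min.
CH3OH in R: m_A = 1330×0.787 + (1−0.043)·(1−0.858)·m_A, so m_A = 1046.7/0.8641 = 1211.3 kg/min.
F = (1−0.858)×1211.3 + 6588.1 = 6760.1 kg/min.
Recycle P = (1−0.043)×6760.1 = 6469.5 kg/min.

6469 kg/min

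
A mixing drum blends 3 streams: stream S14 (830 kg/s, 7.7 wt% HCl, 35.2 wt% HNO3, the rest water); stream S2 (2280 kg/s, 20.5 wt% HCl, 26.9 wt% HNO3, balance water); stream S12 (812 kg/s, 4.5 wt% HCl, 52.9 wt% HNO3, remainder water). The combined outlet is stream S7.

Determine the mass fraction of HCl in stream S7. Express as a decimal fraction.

Total flow out = 830 + 2280 + 812 = 3922 kg/s.
HCl in = 830×0.077 + 2280×0.205 + 812×0.045 = 567.85 kg/s.
HCl mass fraction in S7 = 567.85/3922 = 0.145.

0.145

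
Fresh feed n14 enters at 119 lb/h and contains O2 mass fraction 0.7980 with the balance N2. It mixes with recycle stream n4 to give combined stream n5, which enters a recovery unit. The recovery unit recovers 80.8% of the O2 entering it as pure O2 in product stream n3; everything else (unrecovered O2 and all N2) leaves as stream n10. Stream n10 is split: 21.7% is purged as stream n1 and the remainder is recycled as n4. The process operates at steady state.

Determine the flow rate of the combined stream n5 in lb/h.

222.5 lb/h

N2 enters only via n14 and leaves only via the purge: 119×0.202 = 0.217×(N2 in n10), and the recovery unit passes all N2, so N2 in n5 = N2 in n10 = 110.77 lb/h.
O2 in n5: m_A = 119×0.798 + (1−0.217)·(1−0.808)·m_A, so m_A = 94.962/0.8497 = 111.76 lb/h.
n5 = 111.76 + 110.77 = 222.54 lb/h.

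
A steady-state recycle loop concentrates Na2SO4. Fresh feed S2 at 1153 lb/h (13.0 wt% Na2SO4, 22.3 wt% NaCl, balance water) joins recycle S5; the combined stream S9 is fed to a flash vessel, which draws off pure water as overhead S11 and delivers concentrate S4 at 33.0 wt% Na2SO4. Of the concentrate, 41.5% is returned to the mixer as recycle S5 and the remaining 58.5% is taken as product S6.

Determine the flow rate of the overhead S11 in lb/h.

Overall Na2SO4 balance (none leaves overhead): Na2SO4 in fresh feed = Na2SO4 in product, i.e. 1153×0.130 = (1−0.415)·S4·0.330.
S4 = 149.89/(0.330×0.585) = 776.43 lb/h.
Recycle S5 = 0.415×776.43 = 322.22 lb/h.
Combined feed S9 = 1153 + 322.22 = 1475.2 lb/h.
Overhead S11 = S9 − S4 = 1475.2 − 776.43 = 698.79 lb/h.

698.8 lb/h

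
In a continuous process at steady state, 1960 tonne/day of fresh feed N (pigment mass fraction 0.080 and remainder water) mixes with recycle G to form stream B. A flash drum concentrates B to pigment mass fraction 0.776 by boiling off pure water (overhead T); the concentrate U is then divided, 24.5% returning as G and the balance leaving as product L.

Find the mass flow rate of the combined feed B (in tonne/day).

Overall pigment balance (none leaves overhead): pigment in fresh feed = pigment in product, i.e. 1960×0.080 = (1−0.245)·U·0.776.
U = 156.8/(0.776×0.755) = 267.63 tonne/day.
Recycle G = 0.245×267.63 = 65.57 tonne/day.
Combined feed B = 1960 + 65.57 = 2025.6 tonne/day.

2026 tonne/day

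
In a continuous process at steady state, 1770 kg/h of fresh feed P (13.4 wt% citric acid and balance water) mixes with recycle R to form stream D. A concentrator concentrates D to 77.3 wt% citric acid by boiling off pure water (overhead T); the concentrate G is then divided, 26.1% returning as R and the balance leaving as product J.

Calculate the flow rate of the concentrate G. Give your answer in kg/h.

Overall citric acid balance (none leaves overhead): citric acid in fresh feed = citric acid in product, i.e. 1770×0.134 = (1−0.261)·G·0.773.
G = 237.18/(0.773×0.739) = 415.2 kg/h.

415.2 kg/h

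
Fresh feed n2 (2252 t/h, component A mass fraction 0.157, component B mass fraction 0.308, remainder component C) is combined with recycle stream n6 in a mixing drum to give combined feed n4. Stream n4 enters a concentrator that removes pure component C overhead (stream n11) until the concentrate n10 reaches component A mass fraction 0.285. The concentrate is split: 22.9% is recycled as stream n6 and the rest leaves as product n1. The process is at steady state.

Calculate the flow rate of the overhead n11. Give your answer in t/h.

1011 t/h

Overall component A balance (none leaves overhead): component A in fresh feed = component A in product, i.e. 2252×0.157 = (1−0.229)·n10·0.285.
n10 = 353.56/(0.285×0.771) = 1609 t/h.
Recycle n6 = 0.229×1609 = 368.47 t/h.
Combined feed n4 = 2252 + 368.47 = 2620.5 t/h.
Overhead n11 = n4 − n10 = 2620.5 − 1609 = 1011.4 t/h.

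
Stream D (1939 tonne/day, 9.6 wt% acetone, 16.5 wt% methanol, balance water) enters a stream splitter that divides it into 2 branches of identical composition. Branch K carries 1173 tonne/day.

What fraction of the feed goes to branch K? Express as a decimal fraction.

Fraction to K = 1173/1939 = 0.6050.

0.605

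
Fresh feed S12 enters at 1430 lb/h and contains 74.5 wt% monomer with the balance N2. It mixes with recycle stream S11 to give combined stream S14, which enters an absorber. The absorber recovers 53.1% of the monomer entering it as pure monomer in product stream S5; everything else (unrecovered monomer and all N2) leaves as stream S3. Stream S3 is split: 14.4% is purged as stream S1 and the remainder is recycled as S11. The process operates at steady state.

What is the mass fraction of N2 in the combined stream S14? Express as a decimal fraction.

0.587

N2 enters only via S12 and leaves only via the purge: 1430×0.255 = 0.144×(N2 in S3), and the absorber passes all N2, so N2 in S14 = N2 in S3 = 2532.3 lb/h.
monomer in S14: m_A = 1430×0.745 + (1−0.144)·(1−0.531)·m_A, so m_A = 1065.3/0.5985 = 1779.9 lb/h.
S14 = 1779.9 + 2532.3 = 4312.2 lb/h.
N2 fraction in S14 = 2532.3/4312.2 = 0.587.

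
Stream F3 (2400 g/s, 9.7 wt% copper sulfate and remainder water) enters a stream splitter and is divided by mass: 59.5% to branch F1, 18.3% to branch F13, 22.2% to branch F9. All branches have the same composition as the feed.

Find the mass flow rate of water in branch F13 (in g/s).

396.6 g/s

Branch F13 total = 0.183×2400 = 439.2 g/s.
water in F13 = 0.903×439.2 = 396.6 g/s.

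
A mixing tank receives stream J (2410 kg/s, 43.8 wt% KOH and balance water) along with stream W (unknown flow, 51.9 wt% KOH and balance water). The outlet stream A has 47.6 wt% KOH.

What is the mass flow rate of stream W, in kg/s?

Let W be the unknown flow. Total out = 2410 + W.
KOH balance: 1055.6 + 0.519·W = 0.476·(2410 + W)
(0.519 − 0.476)·W = 0.476×2410 − 1055.6 = 91.58
W = 91.58 / 0.043 = 2129.8 kg/s

2130 kg/s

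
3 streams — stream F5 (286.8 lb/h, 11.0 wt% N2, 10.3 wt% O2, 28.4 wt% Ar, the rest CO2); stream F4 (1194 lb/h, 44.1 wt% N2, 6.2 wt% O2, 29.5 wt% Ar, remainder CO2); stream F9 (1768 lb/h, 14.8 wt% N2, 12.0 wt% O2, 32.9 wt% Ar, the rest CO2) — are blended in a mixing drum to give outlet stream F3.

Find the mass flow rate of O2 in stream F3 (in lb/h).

O2 out = O2 in = 286.8×0.103 + 1194×0.062 + 1768×0.120 = 315.73 lb/h.

315.7 lb/h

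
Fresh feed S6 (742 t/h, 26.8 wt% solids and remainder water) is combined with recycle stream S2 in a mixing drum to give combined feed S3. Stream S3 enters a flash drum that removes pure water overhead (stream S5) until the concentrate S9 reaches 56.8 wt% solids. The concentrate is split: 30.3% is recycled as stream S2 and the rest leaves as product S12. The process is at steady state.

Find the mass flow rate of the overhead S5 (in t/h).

391.9 t/h

Overall solids balance (none leaves overhead): solids in fresh feed = solids in product, i.e. 742×0.268 = (1−0.303)·S9·0.568.
S9 = 198.86/(0.568×0.697) = 502.29 t/h.
Recycle S2 = 0.303×502.29 = 152.19 t/h.
Combined feed S3 = 742 + 152.19 = 894.19 t/h.
Overhead S5 = S3 − S9 = 894.19 − 502.29 = 391.9 t/h.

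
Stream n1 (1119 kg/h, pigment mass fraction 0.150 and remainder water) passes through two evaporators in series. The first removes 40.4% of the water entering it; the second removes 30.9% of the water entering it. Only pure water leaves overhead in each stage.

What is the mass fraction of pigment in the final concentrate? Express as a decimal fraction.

water in feed = 1119×0.850 = 951.15 kg/h.
After stage 1: water left = (1−0.404)×951.15 = 566.89; stream total = 734.74 kg/h.
After stage 2: water left = (1−0.309)×566.89 = 391.72; final concentrate = 559.57 kg/h.
pigment fraction = 167.85/559.57 = 0.300.

0.300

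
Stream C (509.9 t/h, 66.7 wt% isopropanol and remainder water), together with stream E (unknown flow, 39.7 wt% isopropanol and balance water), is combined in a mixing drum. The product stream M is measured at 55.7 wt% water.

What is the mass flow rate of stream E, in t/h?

2483 t/h

Let E be the unknown flow. Total out = 509.9 + E.
water balance: 169.8 + 0.603·E = 0.557·(509.9 + E)
(0.603 − 0.557)·E = 0.557×509.9 − 169.8 = 114.22
E = 114.22 / 0.046 = 2483 t/h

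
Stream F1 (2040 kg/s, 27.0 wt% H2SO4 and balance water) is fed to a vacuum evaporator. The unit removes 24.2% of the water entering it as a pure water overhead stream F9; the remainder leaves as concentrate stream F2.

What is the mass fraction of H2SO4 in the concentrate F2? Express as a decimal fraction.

H2SO4 is not removed: 2040×0.270 = 550.8 kg/s of H2SO4 enters F2.
water entering = 2040×0.730 = 1489.2 kg/s; overhead removed = 0.242×1489.2 = 360.39 kg/s.
Concentrate = 2040 − 360.39 = 1679.6 kg/s.
Mass fraction = 550.8/1679.6 = 0.328.

0.328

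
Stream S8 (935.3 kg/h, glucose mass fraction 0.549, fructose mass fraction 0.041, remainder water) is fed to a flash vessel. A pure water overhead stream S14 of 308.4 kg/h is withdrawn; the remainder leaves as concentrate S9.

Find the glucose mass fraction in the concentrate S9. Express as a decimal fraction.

glucose is not removed: 935.3×0.549 = 513.48 kg/h of glucose enters S9.
Concentrate = 935.3 − 308.4 = 626.9 kg/h.
Mass fraction = 513.48/626.9 = 0.819.

0.819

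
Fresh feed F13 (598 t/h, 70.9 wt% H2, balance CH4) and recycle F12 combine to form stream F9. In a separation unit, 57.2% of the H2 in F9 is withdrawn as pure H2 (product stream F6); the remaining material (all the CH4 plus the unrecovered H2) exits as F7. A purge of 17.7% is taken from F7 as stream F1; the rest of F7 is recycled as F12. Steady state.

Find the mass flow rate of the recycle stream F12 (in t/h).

1040 t/h

CH4 enters only via F13 and leaves only via the purge: 598×0.291 = 0.177×(CH4 in F7), and the separation unit passes all CH4, so CH4 in F9 = CH4 in F7 = 983.15 t/h.
H2 in F9: m_A = 598×0.709 + (1−0.177)·(1−0.572)·m_A, so m_A = 423.98/0.6478 = 654.54 t/h.
F7 = (1−0.572)×654.54 + 983.15 = 1263.3 t/h.
Recycle F12 = (1−0.177)×1263.3 = 1039.7 t/h.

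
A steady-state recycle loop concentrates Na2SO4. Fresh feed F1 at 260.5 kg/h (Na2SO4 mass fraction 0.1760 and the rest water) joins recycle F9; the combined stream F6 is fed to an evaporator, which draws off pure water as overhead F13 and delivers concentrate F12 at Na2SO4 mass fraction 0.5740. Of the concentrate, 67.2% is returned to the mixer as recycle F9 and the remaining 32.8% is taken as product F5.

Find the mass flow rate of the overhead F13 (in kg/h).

Overall Na2SO4 balance (none leaves overhead): Na2SO4 in fresh feed = Na2SO4 in product, i.e. 260.5×0.176 = (1−0.672)·F12·0.574.
F12 = 45.848/(0.574×0.328) = 243.52 kg/h.
Recycle F9 = 0.672×243.52 = 163.65 kg/h.
Combined feed F6 = 260.5 + 163.65 = 424.15 kg/h.
Overhead F13 = F6 − F12 = 424.15 − 243.52 = 180.63 kg/h.

180.6 kg/h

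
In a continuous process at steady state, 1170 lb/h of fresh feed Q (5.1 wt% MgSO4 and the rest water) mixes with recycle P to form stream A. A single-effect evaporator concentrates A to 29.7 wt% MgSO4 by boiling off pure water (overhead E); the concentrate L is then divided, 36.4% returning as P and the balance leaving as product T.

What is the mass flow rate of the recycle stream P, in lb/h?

Overall MgSO4 balance (none leaves overhead): MgSO4 in fresh feed = MgSO4 in product, i.e. 1170×0.051 = (1−0.364)·L·0.297.
L = 59.67/(0.297×0.636) = 315.89 lb/h.
Recycle P = 0.364×315.89 = 114.99 lb/h.

115 lb/h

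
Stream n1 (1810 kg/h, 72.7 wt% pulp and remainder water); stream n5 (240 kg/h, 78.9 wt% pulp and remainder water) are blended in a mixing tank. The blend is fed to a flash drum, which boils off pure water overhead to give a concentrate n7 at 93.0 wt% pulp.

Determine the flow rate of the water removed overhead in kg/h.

431.5 kg/h

pulp entering = 1810×0.727 + 240×0.789 = 1505.2 kg/h.
All pulp reports to n7, so n7 = 1505.2/0.930 = 1618.5 kg/h.
Total feed = 2050 kg/h; overhead = 2050 − 1618.5 = 431.47 kg/h.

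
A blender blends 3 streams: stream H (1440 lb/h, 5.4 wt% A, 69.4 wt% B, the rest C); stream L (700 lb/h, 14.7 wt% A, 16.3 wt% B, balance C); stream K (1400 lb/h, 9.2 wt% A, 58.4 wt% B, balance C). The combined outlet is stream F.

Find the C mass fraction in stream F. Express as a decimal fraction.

0.3671

Total flow out = 1440 + 700 + 1400 = 3540 lb/h.
C in = 1440×0.252 + 700×0.690 + 1400×0.324 = 1299.5 lb/h.
C mass fraction in F = 1299.5/3540 = 0.3671.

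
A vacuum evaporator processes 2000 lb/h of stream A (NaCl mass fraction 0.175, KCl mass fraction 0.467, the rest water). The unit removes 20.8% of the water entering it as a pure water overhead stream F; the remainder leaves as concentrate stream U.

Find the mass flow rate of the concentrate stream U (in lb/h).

water entering = 2000×0.358 = 716 lb/h; overhead removed = 0.208×716 = 148.93 lb/h.
Concentrate = 2000 − 148.93 = 1851.1 lb/h.

1851 lb/h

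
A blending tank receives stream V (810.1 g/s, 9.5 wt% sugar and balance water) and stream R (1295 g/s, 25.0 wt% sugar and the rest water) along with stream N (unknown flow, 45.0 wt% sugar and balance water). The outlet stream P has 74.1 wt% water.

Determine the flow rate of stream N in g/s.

756.6 g/s

Let N be the unknown flow. Total out = 2105.1 + N.
water balance: 1704.4 + 0.550·N = 0.741·(2105.1 + N)
(0.550 − 0.741)·N = 0.741×2105.1 − 1704.4 = -144.51
N = -144.51 / -0.191 = 756.6 g/s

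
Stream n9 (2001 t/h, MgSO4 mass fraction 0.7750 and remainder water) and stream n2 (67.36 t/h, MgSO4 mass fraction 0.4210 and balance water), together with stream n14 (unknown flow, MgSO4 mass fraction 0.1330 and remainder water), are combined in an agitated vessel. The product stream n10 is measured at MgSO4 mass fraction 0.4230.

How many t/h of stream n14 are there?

2428 t/h

Let n14 be the unknown flow. Total out = 2068.4 + n14.
MgSO4 balance: 1579.1 + 0.133·n14 = 0.423·(2068.4 + n14)
(0.133 − 0.423)·n14 = 0.423×2068.4 − 1579.1 = -704.22
n14 = -704.22 / -0.290 = 2428.3 t/h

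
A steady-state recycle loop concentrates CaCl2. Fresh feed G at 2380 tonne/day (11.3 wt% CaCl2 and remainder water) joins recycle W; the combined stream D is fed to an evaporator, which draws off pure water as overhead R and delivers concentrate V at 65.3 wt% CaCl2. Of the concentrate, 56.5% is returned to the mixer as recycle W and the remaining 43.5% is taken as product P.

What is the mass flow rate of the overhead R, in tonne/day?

1968 tonne/day

Overall CaCl2 balance (none leaves overhead): CaCl2 in fresh feed = CaCl2 in product, i.e. 2380×0.113 = (1−0.565)·V·0.653.
V = 268.94/(0.653×0.435) = 946.79 tonne/day.
Recycle W = 0.565×946.79 = 534.94 tonne/day.
Combined feed D = 2380 + 534.94 = 2914.9 tonne/day.
Overhead R = D − V = 2914.9 − 946.79 = 1968.1 tonne/day.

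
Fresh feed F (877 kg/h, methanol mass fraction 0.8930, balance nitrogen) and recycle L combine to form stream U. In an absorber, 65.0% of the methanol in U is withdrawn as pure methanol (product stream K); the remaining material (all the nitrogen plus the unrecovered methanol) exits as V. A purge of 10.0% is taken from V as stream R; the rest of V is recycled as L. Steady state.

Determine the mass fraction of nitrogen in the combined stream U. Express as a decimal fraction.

0.4508

nitrogen enters only via F and leaves only via the purge: 877×0.107 = 0.100×(nitrogen in V), and the absorber passes all nitrogen, so nitrogen in U = nitrogen in V = 938.39 kg/h.
methanol in U: m_A = 877×0.893 + (1−0.100)·(1−0.650)·m_A, so m_A = 783.16/0.6850 = 1143.3 kg/h.
U = 1143.3 + 938.39 = 2081.7 kg/h.
nitrogen fraction in U = 938.39/2081.7 = 0.4508.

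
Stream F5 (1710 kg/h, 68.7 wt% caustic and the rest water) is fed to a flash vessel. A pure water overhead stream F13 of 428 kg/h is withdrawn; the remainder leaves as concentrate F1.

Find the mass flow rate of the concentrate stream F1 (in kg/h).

Concentrate = 1710 − 428 = 1282 kg/h.

1282 kg/h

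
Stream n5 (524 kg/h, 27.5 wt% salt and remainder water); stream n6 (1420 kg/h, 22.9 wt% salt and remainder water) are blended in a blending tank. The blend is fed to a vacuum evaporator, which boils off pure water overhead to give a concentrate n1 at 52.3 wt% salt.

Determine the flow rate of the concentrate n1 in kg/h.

salt entering = 524×0.275 + 1420×0.229 = 469.28 kg/h.
All salt reports to n1, so n1 = 469.28/0.523 = 897.28 kg/h.

897.3 kg/h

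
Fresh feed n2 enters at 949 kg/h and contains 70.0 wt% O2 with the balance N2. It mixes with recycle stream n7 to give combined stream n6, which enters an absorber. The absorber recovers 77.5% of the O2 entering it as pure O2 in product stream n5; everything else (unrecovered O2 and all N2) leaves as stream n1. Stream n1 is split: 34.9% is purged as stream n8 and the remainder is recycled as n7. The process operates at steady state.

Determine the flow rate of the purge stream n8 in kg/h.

N2 enters only via n2 and leaves only via the purge: 949×0.300 = 0.349×(N2 in n1), and the absorber passes all N2, so N2 in n6 = N2 in n1 = 815.76 kg/h.
O2 in n6: m_A = 949×0.700 + (1−0.349)·(1−0.775)·m_A, so m_A = 664.3/0.8535 = 778.3 kg/h.
n1 = (1−0.775)×778.3 + 815.76 = 990.88 kg/h.
Purge n8 = 0.349×990.88 = 345.82 kg/h.

345.8 kg/h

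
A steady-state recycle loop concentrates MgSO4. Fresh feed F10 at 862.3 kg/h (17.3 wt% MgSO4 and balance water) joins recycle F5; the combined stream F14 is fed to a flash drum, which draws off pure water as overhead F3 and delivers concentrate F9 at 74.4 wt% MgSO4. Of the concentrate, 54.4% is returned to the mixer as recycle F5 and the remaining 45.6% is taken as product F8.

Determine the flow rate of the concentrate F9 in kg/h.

439.7 kg/h

Overall MgSO4 balance (none leaves overhead): MgSO4 in fresh feed = MgSO4 in product, i.e. 862.3×0.173 = (1−0.544)·F9·0.744.
F9 = 149.18/(0.744×0.456) = 439.71 kg/h.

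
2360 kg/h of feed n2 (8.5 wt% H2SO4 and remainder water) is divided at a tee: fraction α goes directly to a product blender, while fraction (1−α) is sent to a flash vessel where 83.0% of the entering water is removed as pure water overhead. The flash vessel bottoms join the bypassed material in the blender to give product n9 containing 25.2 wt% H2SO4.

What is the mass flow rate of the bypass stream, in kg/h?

300.7 kg/h

All 2360×0.085 = 200.6 kg/h of H2SO4 reaches n9, so n9 = 200.6/0.252 = 796.03 kg/h and vapour = 1564 kg/h.
The evaporator receives (1−α)·2360 of feed at 0.915 water and removes 0.830 of that water:
0.830×0.915×(1−α)×2360 = 1564
(1−α) = 1564/1792.3 = 0.8726;  α = 0.1274.
Bypass flow = 0.1274×2360 = 300.66 kg/h.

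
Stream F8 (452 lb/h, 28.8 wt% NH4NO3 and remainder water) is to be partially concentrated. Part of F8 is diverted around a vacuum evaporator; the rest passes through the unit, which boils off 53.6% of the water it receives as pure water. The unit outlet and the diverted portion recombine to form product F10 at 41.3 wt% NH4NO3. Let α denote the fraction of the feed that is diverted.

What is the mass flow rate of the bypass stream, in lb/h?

93.53 lb/h

All 452×0.288 = 130.18 lb/h of NH4NO3 reaches F10, so F10 = 130.18/0.413 = 315.2 lb/h and vapour = 136.8 lb/h.
The evaporator receives (1−α)·452 of feed at 0.712 water and removes 0.536 of that water:
0.536×0.712×(1−α)×452 = 136.8
(1−α) = 136.8/172.5 = 0.7931;  α = 0.2069.
Bypass flow = 0.2069×452 = 93.529 lb/h.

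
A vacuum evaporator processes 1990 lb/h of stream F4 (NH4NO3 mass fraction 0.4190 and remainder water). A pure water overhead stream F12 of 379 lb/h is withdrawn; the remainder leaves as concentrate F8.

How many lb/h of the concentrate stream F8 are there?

1611 lb/h

Concentrate = 1990 − 379 = 1611 lb/h.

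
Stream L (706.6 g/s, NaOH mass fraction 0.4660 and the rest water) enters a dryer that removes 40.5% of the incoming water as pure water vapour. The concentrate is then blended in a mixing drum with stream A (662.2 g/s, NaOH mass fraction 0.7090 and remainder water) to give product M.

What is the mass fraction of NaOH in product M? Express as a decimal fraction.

Vapour removed = 0.405×0.534×706.6 = 152.82 g/s; concentrate = 553.78 g/s.
NaOH reaching the mixer = 329.28 (from concentrate) + 662.2×0.709 = 798.78 g/s.
Product flow = 553.78 + 662.2 = 1216 g/s; NaOH fraction = 0.6569.

0.6569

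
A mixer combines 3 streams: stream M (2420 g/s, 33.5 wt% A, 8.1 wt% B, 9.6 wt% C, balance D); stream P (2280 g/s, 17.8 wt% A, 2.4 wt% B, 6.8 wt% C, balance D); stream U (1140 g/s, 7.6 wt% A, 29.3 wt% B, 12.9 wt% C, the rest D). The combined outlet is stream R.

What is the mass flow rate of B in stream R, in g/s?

584.8 g/s

B out = B in = 2420×0.081 + 2280×0.024 + 1140×0.293 = 584.76 g/s.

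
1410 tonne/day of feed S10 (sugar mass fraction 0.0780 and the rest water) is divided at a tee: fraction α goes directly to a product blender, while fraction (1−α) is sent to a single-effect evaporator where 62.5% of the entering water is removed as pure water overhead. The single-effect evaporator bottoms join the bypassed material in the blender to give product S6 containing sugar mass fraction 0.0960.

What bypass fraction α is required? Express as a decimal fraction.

All 1410×0.078 = 109.98 tonne/day of sugar reaches S6, so S6 = 109.98/0.096 = 1145.6 tonne/day and vapour = 264.38 tonne/day.
The evaporator receives (1−α)·1410 of feed at 0.922 water and removes 0.625 of that water:
0.625×0.922×(1−α)×1410 = 264.38
(1−α) = 264.38/812.51 = 0.3254;  α = 0.6746.

0.675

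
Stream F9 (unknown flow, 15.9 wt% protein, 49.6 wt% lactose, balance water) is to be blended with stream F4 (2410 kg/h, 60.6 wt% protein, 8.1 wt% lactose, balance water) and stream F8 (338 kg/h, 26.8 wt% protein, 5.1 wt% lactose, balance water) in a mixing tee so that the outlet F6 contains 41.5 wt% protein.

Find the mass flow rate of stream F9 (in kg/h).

Let F9 be the unknown flow. Total out = 2748 + F9.
protein balance: 1551 + 0.159·F9 = 0.415·(2748 + F9)
(0.159 − 0.415)·F9 = 0.415×2748 − 1551 = -410.62
F9 = -410.62 / -0.256 = 1604 kg/h

1604 kg/h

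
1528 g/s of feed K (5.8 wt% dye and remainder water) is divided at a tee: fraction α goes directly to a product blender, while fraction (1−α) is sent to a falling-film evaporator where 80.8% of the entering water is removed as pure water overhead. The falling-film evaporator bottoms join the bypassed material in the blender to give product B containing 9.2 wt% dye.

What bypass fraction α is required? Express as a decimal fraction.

All 1528×0.058 = 88.624 g/s of dye reaches B, so B = 88.624/0.092 = 963.3 g/s and vapour = 564.7 g/s.
The evaporator receives (1−α)·1528 of feed at 0.942 water and removes 0.808 of that water:
0.808×0.942×(1−α)×1528 = 564.7
(1−α) = 564.7/1163 = 0.4855;  α = 0.5145.

0.514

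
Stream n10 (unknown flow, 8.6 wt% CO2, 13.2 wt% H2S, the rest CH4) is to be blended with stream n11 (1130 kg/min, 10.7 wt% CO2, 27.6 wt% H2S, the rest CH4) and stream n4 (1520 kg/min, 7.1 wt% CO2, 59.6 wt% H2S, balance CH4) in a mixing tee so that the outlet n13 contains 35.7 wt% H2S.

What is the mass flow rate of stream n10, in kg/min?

1208 kg/min

Let n10 be the unknown flow. Total out = 2650 + n10.
H2S balance: 1217.8 + 0.132·n10 = 0.357·(2650 + n10)
(0.132 − 0.357)·n10 = 0.357×2650 − 1217.8 = -271.75
n10 = -271.75 / -0.225 = 1207.8 kg/min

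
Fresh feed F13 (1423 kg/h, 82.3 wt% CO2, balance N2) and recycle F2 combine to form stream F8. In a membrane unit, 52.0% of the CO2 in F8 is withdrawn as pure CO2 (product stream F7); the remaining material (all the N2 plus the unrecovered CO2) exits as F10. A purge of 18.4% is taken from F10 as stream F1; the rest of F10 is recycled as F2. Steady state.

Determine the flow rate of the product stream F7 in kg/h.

CO2 in F8: m_A = 1423×0.823 + (1−0.184)·(1−0.520)·m_A, so m_A = 1171.1/0.6083 = 1925.2 kg/h.
Product F7 = 0.520×1925.2 = 1001.1 kg/h.

1001 kg/h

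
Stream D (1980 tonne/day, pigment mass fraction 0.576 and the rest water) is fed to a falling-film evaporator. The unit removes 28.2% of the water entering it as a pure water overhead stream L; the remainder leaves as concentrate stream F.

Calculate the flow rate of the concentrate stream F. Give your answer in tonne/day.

1743 tonne/day

water entering = 1980×0.424 = 839.52 tonne/day; overhead removed = 0.282×839.52 = 236.74 tonne/day.
Concentrate = 1980 − 236.74 = 1743.3 tonne/day.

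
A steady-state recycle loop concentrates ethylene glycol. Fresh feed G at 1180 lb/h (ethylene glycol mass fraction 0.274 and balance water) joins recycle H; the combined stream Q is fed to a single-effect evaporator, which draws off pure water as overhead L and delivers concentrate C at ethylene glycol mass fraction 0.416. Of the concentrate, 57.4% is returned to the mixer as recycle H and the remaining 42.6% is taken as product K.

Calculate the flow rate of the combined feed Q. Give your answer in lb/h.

Overall ethylene glycol balance (none leaves overhead): ethylene glycol in fresh feed = ethylene glycol in product, i.e. 1180×0.274 = (1−0.574)·C·0.416.
C = 323.32/(0.416×0.426) = 1824.4 lb/h.
Recycle H = 0.574×1824.4 = 1047.2 lb/h.
Combined feed Q = 1180 + 1047.2 = 2227.2 lb/h.

2227 lb/h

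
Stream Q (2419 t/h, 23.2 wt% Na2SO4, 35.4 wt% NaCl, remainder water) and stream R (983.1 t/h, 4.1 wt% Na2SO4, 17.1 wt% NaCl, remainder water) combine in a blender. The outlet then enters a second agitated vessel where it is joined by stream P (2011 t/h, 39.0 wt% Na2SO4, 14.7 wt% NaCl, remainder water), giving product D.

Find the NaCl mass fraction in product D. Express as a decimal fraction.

Overall, product flow = 5413.1 t/h.
NaCl in = 2419×0.354 + 983.1×0.171 + 2011×0.147 = 1320.1 t/h.
NaCl fraction in D = 0.2439.

0.2439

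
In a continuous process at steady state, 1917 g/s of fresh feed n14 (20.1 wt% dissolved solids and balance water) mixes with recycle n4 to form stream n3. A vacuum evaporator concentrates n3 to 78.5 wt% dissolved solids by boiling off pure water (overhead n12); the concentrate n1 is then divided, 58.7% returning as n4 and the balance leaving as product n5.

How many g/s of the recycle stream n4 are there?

697.6 g/s

Overall dissolved solids balance (none leaves overhead): dissolved solids in fresh feed = dissolved solids in product, i.e. 1917×0.201 = (1−0.587)·n1·0.785.
n1 = 385.32/(0.785×0.413) = 1188.5 g/s.
Recycle n4 = 0.587×1188.5 = 697.65 g/s.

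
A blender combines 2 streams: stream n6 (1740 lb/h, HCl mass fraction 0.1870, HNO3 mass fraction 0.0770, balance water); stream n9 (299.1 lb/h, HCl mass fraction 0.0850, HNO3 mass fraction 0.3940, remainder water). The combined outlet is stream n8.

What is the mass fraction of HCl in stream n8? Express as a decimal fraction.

Total flow out = 1740 + 299.1 = 2039.1 lb/h.
HCl in = 1740×0.187 + 299.1×0.085 = 350.8 lb/h.
HCl mass fraction in n8 = 350.8/2039.1 = 0.1720.

0.1720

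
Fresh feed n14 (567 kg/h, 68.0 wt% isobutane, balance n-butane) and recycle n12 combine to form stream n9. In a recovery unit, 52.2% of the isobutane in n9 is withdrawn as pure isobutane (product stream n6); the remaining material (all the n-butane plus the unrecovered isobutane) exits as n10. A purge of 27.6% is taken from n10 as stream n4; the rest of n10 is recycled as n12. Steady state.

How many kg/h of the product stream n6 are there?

isobutane in n9: m_A = 567×0.680 + (1−0.276)·(1−0.522)·m_A, so m_A = 385.56/0.6539 = 589.61 kg/h.
Product n6 = 0.522×589.61 = 307.77 kg/h.

307.8 kg/h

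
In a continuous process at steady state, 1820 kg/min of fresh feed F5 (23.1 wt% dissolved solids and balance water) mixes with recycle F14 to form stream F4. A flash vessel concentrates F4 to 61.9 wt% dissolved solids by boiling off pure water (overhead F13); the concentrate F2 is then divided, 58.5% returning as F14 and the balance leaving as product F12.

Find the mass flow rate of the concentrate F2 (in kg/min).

Overall dissolved solids balance (none leaves overhead): dissolved solids in fresh feed = dissolved solids in product, i.e. 1820×0.231 = (1−0.585)·F2·0.619.
F2 = 420.42/(0.619×0.415) = 1636.6 kg/min.

1637 kg/min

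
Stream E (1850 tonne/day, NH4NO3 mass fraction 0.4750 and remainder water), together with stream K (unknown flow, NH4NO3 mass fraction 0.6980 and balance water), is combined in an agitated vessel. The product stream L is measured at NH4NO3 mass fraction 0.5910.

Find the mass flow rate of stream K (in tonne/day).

2006 tonne/day

Let K be the unknown flow. Total out = 1850 + K.
NH4NO3 balance: 878.75 + 0.698·K = 0.591·(1850 + K)
(0.698 − 0.591)·K = 0.591×1850 − 878.75 = 214.6
K = 214.6 / 0.107 = 2005.6 tonne/day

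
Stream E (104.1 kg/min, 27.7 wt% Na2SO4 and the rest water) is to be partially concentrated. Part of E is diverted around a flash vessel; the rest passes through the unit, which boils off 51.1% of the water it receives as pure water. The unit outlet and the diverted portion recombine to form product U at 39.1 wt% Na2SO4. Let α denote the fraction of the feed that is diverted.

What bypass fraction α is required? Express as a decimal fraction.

0.211

All 104.1×0.277 = 28.836 kg/min of Na2SO4 reaches U, so U = 28.836/0.391 = 73.749 kg/min and vapour = 30.351 kg/min.
The evaporator receives (1−α)·104.1 of feed at 0.723 water and removes 0.511 of that water:
0.511×0.723×(1−α)×104.1 = 30.351
(1−α) = 30.351/38.46 = 0.7892;  α = 0.2108.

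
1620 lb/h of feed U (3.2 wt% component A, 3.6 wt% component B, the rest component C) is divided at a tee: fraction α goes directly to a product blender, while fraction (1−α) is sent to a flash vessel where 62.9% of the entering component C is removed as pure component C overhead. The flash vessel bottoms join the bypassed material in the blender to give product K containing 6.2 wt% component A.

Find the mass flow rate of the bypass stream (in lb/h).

All 1620×0.032 = 51.84 lb/h of component A reaches K, so K = 51.84/0.062 = 836.13 lb/h and vapour = 783.87 lb/h.
The evaporator receives (1−α)·1620 of feed at 0.932 component C and removes 0.629 of that component C:
0.629×0.932×(1−α)×1620 = 783.87
(1−α) = 783.87/949.69 = 0.8254;  α = 0.1746.
Bypass flow = 0.1746×1620 = 282.86 lb/h.

282.9 lb/h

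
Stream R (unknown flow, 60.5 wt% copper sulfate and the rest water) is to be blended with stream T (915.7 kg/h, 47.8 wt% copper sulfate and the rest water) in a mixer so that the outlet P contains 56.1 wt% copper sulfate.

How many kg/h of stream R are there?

1727 kg/h

Let R be the unknown flow. Total out = 915.7 + R.
copper sulfate balance: 437.7 + 0.605·R = 0.561·(915.7 + R)
(0.605 − 0.561)·R = 0.561×915.7 − 437.7 = 76.003
R = 76.003 / 0.044 = 1727.3 kg/h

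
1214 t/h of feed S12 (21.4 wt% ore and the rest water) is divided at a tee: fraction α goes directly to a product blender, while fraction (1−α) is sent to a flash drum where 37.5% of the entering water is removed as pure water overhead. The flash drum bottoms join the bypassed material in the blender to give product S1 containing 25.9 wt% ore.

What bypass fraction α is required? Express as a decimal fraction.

All 1214×0.214 = 259.8 t/h of ore reaches S1, so S1 = 259.8/0.259 = 1003.1 t/h and vapour = 210.93 t/h.
The evaporator receives (1−α)·1214 of feed at 0.786 water and removes 0.375 of that water:
0.375×0.786×(1−α)×1214 = 210.93
(1−α) = 210.93/357.83 = 0.5895;  α = 0.4105.

0.411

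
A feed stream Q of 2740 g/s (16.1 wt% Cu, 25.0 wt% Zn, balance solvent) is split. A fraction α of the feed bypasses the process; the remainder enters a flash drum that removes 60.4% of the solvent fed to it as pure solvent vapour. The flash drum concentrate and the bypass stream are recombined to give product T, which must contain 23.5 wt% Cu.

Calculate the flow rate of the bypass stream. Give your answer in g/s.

All 2740×0.161 = 441.14 g/s of Cu reaches T, so T = 441.14/0.235 = 1877.2 g/s and vapour = 862.81 g/s.
The evaporator receives (1−α)·2740 of feed at 0.589 solvent and removes 0.604 of that solvent:
0.604×0.589×(1−α)×2740 = 862.81
(1−α) = 862.81/974.77 = 0.8851;  α = 0.1149.
Bypass flow = 0.1149×2740 = 314.72 g/s.

314.7 g/s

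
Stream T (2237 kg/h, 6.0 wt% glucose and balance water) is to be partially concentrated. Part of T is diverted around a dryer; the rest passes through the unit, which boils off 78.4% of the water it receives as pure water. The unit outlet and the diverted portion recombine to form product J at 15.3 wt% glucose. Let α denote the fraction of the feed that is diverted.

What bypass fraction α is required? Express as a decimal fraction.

All 2237×0.060 = 134.22 kg/h of glucose reaches J, so J = 134.22/0.153 = 877.25 kg/h and vapour = 1359.7 kg/h.
The evaporator receives (1−α)·2237 of feed at 0.940 water and removes 0.784 of that water:
0.784×0.940×(1−α)×2237 = 1359.7
(1−α) = 1359.7/1648.6 = 0.8248;  α = 0.1752.

0.175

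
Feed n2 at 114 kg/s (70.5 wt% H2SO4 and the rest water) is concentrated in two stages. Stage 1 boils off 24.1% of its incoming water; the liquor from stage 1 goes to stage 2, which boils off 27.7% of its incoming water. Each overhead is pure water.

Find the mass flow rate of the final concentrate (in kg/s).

water in feed = 114×0.295 = 33.63 kg/s.
After stage 1: water left = (1−0.241)×33.63 = 25.525; stream total = 105.9 kg/s.
After stage 2: water left = (1−0.277)×25.525 = 18.455; final concentrate = 98.825 kg/s.

98.82 kg/s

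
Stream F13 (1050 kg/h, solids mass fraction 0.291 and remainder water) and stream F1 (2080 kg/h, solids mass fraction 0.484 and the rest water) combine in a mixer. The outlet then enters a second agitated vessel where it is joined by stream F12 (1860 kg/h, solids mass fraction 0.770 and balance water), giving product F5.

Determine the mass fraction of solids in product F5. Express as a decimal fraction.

Overall, product flow = 4990 kg/h.
solids in = 1050×0.291 + 2080×0.484 + 1860×0.770 = 2744.5 kg/h.
solids fraction in F5 = 0.550.

0.550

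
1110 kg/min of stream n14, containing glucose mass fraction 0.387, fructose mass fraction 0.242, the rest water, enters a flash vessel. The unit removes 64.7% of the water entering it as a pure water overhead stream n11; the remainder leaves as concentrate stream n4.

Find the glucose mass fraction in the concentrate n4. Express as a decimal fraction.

0.509

glucose is not removed: 1110×0.387 = 429.57 kg/min of glucose enters n4.
water entering = 1110×0.371 = 411.81 kg/min; overhead removed = 0.647×411.81 = 266.44 kg/min.
Concentrate = 1110 − 266.44 = 843.56 kg/min.
Mass fraction = 429.57/843.56 = 0.509.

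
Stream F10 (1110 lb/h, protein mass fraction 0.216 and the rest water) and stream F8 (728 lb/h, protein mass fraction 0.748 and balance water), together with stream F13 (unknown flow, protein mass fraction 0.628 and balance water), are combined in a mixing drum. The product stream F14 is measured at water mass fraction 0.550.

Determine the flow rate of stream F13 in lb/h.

Let F13 be the unknown flow. Total out = 1838 + F13.
water balance: 1053.7 + 0.372·F13 = 0.550·(1838 + F13)
(0.372 − 0.550)·F13 = 0.550×1838 − 1053.7 = -42.796
F13 = -42.796 / -0.178 = 240.43 lb/h

240.4 lb/h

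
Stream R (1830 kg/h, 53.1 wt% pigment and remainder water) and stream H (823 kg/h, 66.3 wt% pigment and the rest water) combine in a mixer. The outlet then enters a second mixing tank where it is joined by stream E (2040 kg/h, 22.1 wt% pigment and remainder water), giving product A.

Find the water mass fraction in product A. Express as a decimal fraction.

Overall, product flow = 4693 kg/h.
water in = 1830×0.469 + 823×0.337 + 2040×0.779 = 2724.8 kg/h.
water fraction in A = 0.5806.

0.5806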